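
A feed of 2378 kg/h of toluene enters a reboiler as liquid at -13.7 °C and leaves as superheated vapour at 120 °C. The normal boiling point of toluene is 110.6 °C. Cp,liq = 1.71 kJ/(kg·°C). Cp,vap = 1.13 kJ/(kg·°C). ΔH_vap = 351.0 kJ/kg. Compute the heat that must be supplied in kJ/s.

Q = 379 kJ/s

liquid -13.7→110.6 °C: 212.55 kJ/kg
vaporisation at 110.6 °C: 351 kJ/kg
vapour 110.6→120 °C: 10.622 kJ/kg
Δh = 212.55 + 351 + 10.622 = 574.17 kJ/kg
Q = ṁ·Δh = 2378 kg/h × 574.17 kJ/kg = 1.3654e+06 kJ/h
|Q| = 379.27 kW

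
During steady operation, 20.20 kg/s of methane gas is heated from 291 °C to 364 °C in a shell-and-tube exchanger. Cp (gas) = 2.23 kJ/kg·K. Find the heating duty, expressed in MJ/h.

Q = ṁ·Cp·ΔT = 20.20 × 2.23 × (364 − 291) = 3288.4 kJ/s
Heating duty = 11838 MJ/h

Q = 11800 MJ/h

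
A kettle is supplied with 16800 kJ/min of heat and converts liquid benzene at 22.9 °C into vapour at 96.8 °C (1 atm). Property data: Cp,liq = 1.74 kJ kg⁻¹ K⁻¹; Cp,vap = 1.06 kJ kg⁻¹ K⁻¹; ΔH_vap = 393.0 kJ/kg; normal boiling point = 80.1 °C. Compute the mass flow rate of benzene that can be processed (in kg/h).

Δh = 1.74×(80.1−22.9) + 393.0 + 1.06×(96.8−80.1) = 510.23 kJ/kg
Q = 16800 kJ/min = 280 kJ/s = 1.008e+06 kJ/h
ṁ = Q/Δh = 1.008e+06 / 510.23 = 1975.6 kg/h

ṁ = 1980 kg/h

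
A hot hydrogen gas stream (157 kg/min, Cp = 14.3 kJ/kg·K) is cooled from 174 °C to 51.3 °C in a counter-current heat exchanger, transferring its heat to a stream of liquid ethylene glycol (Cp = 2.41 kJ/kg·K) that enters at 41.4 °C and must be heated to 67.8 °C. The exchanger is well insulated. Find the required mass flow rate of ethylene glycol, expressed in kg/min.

Heat released by hot stream: Q = 157 × 14.3 × (174 − 51.3) = 275470 kJ/min
Energy balance on cold side (adiabatic exchanger): Q = ṁ_c·Cp_c·(T_c,out − T_c,in)
ṁ_c = 275470 / [2.41 × (67.8 − 41.4)] = 4329.7 kg/min

ṁ_c = 4330 kg/min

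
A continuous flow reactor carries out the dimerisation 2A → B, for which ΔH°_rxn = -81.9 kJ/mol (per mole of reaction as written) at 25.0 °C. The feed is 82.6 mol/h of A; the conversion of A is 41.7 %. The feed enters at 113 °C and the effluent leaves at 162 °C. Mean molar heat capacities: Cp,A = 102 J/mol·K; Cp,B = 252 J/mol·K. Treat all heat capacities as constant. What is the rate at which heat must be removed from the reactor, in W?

Q_out = 246 W

Extent of reaction ξ = 0.417 × 82.6 / 2 = 17.222 mol/h
Reaction term: ξ·ΔH°_rxn = 17.222 × -81.9 = -1410.5 kJ/h
Sensible, feed 113→25 °C: -741.42 kJ/h
Outlet flows (mol/h): A 48.156, B 17.222
Sensible, products 25→162 °C: 1267.5 kJ/h
Q = ΔH = -884.4 kJ/h = -0.24567 kW
Heat removed = 245.67 W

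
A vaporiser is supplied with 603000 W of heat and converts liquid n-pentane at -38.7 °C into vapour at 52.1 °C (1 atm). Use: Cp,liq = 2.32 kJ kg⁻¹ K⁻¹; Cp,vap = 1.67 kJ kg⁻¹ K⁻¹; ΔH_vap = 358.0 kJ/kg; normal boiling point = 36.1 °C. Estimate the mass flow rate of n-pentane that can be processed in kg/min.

ṁ = 64.8 kg/min

Δh = 2.32×(36.1−-38.7) + 358.0 + 1.67×(52.1−36.1) = 558.26 kJ/kg
Q = 603000 W = 603 kJ/s = 36180 kJ/min
ṁ = Q/Δh = 36180 / 558.26 = 64.809 kg/min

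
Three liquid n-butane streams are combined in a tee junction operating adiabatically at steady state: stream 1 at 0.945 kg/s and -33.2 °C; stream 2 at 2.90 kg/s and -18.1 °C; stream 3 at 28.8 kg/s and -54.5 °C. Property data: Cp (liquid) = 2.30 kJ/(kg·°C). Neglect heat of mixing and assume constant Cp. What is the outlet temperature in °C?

Adiabatic, steady state ⇒ Σ ṁᵢCp,ᵢ(T_out − Tᵢ) = 0
T_out = Σ ṁᵢCp,ᵢTᵢ / Σ ṁᵢCp,ᵢ
      = -3803 / 75.083 = -50.65 °C

T_out = -50.6 °C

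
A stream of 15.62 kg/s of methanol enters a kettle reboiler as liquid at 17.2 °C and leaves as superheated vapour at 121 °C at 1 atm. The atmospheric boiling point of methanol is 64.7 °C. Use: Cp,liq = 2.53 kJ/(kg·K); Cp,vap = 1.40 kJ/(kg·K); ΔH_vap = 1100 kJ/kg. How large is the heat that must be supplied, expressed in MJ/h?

liquid 17.2→64.7 °C: 120.17 kJ/kg
vaporisation at 64.7 °C: 1100 kJ/kg
vapour 64.7→121 °C: 78.82 kJ/kg
Δh = 120.17 + 1100 + 78.82 = 1299 kJ/kg
Q = ṁ·Δh = 15.62 kg/s × 1299 kJ/kg = 20290 kJ/s
|Q| = 20290 kW = 73045 MJ/h

Q = 73000 MJ/h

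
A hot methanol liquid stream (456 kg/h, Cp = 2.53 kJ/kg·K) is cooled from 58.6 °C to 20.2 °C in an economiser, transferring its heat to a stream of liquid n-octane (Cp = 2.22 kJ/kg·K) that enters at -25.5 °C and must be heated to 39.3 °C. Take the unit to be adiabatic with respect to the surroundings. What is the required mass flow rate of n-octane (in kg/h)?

ṁ_c = 308 kg/h

Heat released by hot stream: Q = 456 × 2.53 × (58.6 − 20.2) = 44301 kJ/h
Energy balance on cold side (adiabatic exchanger): Q = ṁ_c·Cp_c·(T_c,out − T_c,in)
ṁ_c = 44301 / [2.22 × (39.3 − -25.5)] = 307.96 kg/h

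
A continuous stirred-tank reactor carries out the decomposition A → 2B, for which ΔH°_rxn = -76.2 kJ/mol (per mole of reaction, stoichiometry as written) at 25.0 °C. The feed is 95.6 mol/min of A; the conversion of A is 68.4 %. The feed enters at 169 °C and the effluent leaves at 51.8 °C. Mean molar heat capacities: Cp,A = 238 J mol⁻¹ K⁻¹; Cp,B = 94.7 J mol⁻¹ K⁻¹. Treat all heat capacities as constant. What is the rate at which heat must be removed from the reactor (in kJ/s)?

Q_out = 129 kJ/s

Extent of reaction ξ = 0.684 × 95.6 = 65.39 mol/min
Reaction term: ξ·ΔH°_rxn = 65.39 × -76.2 = -4982.7 kJ/min
Sensible, feed 169→25 °C: -3276.4 kJ/min
Outlet flows (mol/min): A 30.21, B 130.78
Sensible, products 25→51.8 °C: 524.61 kJ/min
Q = ΔH = -7734.5 kJ/min = -128.91 kW
Heat removed = 128.91 kJ/s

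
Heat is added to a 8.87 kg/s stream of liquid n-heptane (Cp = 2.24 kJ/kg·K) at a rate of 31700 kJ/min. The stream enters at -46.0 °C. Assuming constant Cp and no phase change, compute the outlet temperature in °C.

Q = 31700 kJ/min = 528.33 kJ/s
ΔT = Q/(ṁ·Cp) = 528.33/(8.87×2.24) = 26.591 K
T_out = -46.0 + 26.591 = -19.409 °C

T_out = -19.4 °C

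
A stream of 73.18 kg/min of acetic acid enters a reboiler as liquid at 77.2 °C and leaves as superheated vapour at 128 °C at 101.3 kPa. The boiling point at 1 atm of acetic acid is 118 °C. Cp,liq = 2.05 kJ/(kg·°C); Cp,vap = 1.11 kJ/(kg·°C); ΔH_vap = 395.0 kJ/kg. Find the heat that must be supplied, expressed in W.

liquid 77.2→118 °C: 83.64 kJ/kg
vaporisation at 118 °C: 395 kJ/kg
vapour 118→128 °C: 11.1 kJ/kg
Δh = 83.64 + 395 + 11.1 = 489.74 kJ/kg
Q = ṁ·Δh = 73.18 kg/min × 489.74 kJ/kg = 35839 kJ/min
|Q| = 597.32 kW = 597320 W

Q = 597000 W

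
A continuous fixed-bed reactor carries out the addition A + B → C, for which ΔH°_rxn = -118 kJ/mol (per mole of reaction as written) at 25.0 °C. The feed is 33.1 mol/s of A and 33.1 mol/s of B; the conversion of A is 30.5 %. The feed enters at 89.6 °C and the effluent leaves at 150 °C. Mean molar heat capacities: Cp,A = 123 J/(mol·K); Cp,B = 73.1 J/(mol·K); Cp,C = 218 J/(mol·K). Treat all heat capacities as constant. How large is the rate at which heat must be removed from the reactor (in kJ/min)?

Extent of reaction ξ = 0.305 × 33.1 = 10.095 mol/s
Reaction term: ξ·ΔH°_rxn = 10.095 × -118 = -1191.3 kJ/s
Sensible, feed 89.6→25 °C: -419.31 kJ/s
Outlet flows (mol/s): A 23.005, B 23.005, C 10.095
Sensible, products 25→150 °C: 839 kJ/s
Q = ΔH = -771.58 kJ/s = -771.58 kW
Heat removed = 46295 kJ/min

Q_out = 46300 kJ/min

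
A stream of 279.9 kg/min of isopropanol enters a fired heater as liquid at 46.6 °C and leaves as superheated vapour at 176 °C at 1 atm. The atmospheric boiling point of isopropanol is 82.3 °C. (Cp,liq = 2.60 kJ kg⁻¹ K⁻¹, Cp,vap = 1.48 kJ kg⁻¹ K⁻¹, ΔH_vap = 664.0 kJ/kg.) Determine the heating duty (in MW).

Q = 4.18 MW

liquid 46.6→82.3 °C: 92.82 kJ/kg
vaporisation at 82.3 °C: 664 kJ/kg
vapour 82.3→176 °C: 138.68 kJ/kg
Δh = 92.82 + 664 + 138.68 = 895.5 kJ/kg
Q = ṁ·Δh = 279.9 kg/min × 895.5 kJ/kg = 250650 kJ/min
|Q| = 4177.5 kW = 4.1775 MW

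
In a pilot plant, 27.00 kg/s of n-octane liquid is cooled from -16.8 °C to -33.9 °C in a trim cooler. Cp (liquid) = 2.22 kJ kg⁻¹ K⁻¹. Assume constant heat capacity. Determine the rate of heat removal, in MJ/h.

Q_c = 3690 MJ/h

Q = ṁ·Cp·ΔT = 27.00 × 2.22 × (-33.9 − -16.8) = -1025 kJ/s
Cooling duty = 3689.9 MJ/h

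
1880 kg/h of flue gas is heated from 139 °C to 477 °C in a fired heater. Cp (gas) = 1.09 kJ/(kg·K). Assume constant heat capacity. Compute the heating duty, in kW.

Q = 192 kW

Q = ṁ·Cp·ΔT = 1880 × 1.09 × (477 − 139) = 692630 kJ/h
Converting: 692630 / 3600 s = 192.4 kW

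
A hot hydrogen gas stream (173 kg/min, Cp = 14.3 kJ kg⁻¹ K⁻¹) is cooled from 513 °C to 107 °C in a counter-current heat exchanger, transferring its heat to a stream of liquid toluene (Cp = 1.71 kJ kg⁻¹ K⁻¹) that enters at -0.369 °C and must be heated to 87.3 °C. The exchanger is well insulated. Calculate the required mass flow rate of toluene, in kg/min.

ṁ_c = 6700 kg/min

Heat released by hot stream: Q = 173 × 14.3 × (513 − 107) = 1.0044e+06 kJ/min
Energy balance on cold side (adiabatic exchanger): Q = ṁ_c·Cp_c·(T_c,out − T_c,in)
ṁ_c = 1.0044e+06 / [1.71 × (87.3 − -0.369)] = 6699.9 kg/min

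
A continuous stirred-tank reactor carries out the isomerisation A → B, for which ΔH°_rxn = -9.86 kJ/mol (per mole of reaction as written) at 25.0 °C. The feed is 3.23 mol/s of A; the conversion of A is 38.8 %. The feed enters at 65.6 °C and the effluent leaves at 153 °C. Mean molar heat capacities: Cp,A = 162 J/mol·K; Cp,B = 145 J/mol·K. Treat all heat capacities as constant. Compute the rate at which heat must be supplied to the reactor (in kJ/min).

Q_in = 1840 kJ/min

Extent of reaction ξ = 0.388 × 3.23 = 1.2532 mol/s
Reaction term: ξ·ΔH°_rxn = 1.2532 × -9.86 = -12.357 kJ/s
Sensible, feed 65.6→25 °C: -21.244 kJ/s
Outlet flows (mol/s): A 1.9768, B 1.2532
Sensible, products 25→153 °C: 64.25 kJ/s
Q = ΔH = 30.649 kJ/s = 30.649 kW
Heat supplied = 1838.9 kJ/min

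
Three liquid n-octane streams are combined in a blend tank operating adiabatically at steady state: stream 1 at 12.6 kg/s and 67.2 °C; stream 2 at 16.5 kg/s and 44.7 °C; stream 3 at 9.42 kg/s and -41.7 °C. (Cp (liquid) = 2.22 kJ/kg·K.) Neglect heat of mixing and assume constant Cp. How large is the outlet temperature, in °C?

T_out = 30.9 °C

No heat crosses the boundary, so H_out = H_in.
T_out = Σ ṁᵢCp,ᵢTᵢ / Σ ṁᵢCp,ᵢ
      = 2645 / 85.514 = 30.931 °C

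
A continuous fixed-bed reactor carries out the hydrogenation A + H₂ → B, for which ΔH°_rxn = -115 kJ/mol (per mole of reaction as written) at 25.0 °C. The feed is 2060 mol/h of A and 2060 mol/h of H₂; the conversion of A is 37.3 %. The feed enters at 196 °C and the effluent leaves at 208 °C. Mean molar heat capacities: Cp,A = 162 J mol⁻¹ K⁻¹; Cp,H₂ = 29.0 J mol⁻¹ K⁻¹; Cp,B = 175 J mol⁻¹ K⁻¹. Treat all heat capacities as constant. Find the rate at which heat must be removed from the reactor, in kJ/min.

Q_out = 1430 kJ/min

Extent of reaction ξ = 0.373 × 2060 = 768.38 mol/h
Reaction term: ξ·ΔH°_rxn = 768.38 × -115 = -88364 kJ/h
Sensible, feed 196→25 °C: -67282 kJ/h
Outlet flows (mol/h): A 1291.6, H₂ 1291.6, B 768.38
Sensible, products 25→208 °C: 69753 kJ/h
Q = ΔH = -85892 kJ/h = -23.859 kW
Heat removed = 1431.5 kJ/min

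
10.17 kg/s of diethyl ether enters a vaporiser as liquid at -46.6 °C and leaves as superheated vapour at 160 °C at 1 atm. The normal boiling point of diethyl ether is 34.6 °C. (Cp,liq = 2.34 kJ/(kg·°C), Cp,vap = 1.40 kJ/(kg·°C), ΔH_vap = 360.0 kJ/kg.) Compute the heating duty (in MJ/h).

liquid -46.6→34.6 °C: 190.01 kJ/kg
vaporisation at 34.6 °C: 360 kJ/kg
vapour 34.6→160 °C: 175.56 kJ/kg
Δh = 190.01 + 360 + 175.56 = 725.57 kJ/kg
Q = ṁ·Δh = 10.17 kg/s × 725.57 kJ/kg = 7379 kJ/s
|Q| = 7379 kW = 26564 MJ/h

Q = 26600 MJ/h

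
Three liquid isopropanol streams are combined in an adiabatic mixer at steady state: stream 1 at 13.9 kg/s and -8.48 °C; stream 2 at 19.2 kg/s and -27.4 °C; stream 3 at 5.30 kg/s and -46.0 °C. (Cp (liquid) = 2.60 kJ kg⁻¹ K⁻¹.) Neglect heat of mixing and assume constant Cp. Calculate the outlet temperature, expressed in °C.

T_out = -23.1 °C

Adiabatic, steady state ⇒ Σ ṁᵢCp,ᵢ(T_out − Tᵢ) = 0
T_out = Σ ṁᵢCp,ᵢTᵢ / Σ ṁᵢCp,ᵢ
      = -2308.2 / 99.84 = -23.119 °C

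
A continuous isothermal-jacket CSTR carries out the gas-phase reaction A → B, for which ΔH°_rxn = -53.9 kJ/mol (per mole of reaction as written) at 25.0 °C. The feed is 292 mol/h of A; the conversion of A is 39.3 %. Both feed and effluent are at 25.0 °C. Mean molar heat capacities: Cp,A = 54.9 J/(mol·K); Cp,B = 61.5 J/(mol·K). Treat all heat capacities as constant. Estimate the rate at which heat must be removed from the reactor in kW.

Extent of reaction ξ = 0.393 × 292 = 114.76 mol/h
Reaction term: ξ·ΔH°_rxn = 114.76 × -53.9 = -6185.3 kJ/h
Q = ΔH = -6185.3 kJ/h = -1.7182 kW
Heat removed = 1.7182 kW

Q_out = 1.72 kW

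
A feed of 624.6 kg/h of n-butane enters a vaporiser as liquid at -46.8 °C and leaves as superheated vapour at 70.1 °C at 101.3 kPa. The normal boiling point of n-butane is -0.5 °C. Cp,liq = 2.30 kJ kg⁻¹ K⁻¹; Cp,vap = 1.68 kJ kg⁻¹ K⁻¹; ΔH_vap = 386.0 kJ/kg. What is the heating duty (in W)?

Q = 106000 W

liquid -46.8→-0.5 °C: 106.49 kJ/kg
vaporisation at -0.5 °C: 386 kJ/kg
vapour -0.5→70.1 °C: 118.61 kJ/kg
Δh = 106.49 + 386 + 118.61 = 611.1 kJ/kg
Q = ṁ·Δh = 624.6 kg/h × 611.1 kJ/kg = 381690 kJ/h
|Q| = 106.03 kW = 106030 W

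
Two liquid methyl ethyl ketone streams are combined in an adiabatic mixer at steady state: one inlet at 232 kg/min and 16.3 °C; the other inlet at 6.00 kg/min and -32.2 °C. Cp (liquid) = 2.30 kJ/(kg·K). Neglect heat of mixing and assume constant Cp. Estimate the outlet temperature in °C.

Energy balance with Q = 0: Σ ṁᵢCp,ᵢ(T_out − Tᵢ) = 0
Σ ṁᵢCp,ᵢTᵢ = 232×2.30×16.3 + 6.00×2.30×-32.2 = 8253.3
Σ ṁᵢCp,ᵢ = 232×2.30 + 6.00×2.30 = 547.4
T_out = 8253.3 / 547.4 = 15.077 °C

T_out = 15.1 °C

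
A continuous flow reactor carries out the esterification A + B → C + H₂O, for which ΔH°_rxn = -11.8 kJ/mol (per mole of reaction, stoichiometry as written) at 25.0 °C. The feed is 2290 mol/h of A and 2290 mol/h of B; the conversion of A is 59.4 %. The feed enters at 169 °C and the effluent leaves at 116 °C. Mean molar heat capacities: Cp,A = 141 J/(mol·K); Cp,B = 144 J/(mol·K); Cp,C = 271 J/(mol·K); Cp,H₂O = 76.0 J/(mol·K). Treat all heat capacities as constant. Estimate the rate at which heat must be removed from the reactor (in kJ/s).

Extent of reaction ξ = 0.594 × 2290 = 1360.3 mol/h
Reaction term: ξ·ΔH°_rxn = 1360.3 × -11.8 = -16051 kJ/h
Sensible, feed 169→25 °C: -93982 kJ/h
Outlet flows (mol/h): A 929.74, B 929.74, C 1360.3, H₂O 1360.3
Sensible, products 25→116 °C: 67066 kJ/h
Q = ΔH = -42967 kJ/h = -11.935 kW
Heat removed = 11.935 kJ/s

Q_out = 11.9 kJ/s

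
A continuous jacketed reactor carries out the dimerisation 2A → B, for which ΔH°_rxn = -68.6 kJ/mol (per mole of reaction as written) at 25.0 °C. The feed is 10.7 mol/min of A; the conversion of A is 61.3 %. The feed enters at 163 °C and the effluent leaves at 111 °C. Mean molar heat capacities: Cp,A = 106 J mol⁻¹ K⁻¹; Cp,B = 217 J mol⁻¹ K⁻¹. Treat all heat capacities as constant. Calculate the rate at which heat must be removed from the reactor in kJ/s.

Q_out = 4.71 kJ/s

Extent of reaction ξ = 0.613 × 10.7 / 2 = 3.2795 mol/min
Reaction term: ξ·ΔH°_rxn = 3.2795 × -68.6 = -224.98 kJ/min
Sensible, feed 163→25 °C: -156.52 kJ/min
Outlet flows (mol/min): A 4.1409, B 3.2795
Sensible, products 25→111 °C: 98.951 kJ/min
Q = ΔH = -282.55 kJ/min = -4.7091 kW
Heat removed = 4.7091 kJ/s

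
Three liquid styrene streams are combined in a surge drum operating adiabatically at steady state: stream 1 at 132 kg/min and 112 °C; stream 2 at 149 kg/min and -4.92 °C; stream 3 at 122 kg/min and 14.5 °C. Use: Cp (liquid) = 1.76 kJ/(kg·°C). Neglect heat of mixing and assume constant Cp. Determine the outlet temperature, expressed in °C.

Energy balance with Q = 0: Σ ṁᵢCp,ᵢ(T_out − Tᵢ) = 0
T_out = Σ ṁᵢCp,ᵢTᵢ / Σ ṁᵢCp,ᵢ
      = 27843 / 709.28 = 39.255 °C

T_out = 39.3 °C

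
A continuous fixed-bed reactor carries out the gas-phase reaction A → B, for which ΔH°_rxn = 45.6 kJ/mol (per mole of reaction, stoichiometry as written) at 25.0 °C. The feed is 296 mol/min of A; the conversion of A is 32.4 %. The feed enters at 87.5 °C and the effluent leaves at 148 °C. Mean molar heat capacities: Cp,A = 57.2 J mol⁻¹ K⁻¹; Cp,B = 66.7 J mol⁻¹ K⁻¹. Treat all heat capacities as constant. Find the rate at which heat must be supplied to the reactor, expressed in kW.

Extent of reaction ξ = 0.324 × 296 = 95.904 mol/min
Reaction term: ξ·ΔH°_rxn = 95.904 × 45.6 = 4373.2 kJ/min
Sensible, feed 87.5→25 °C: -1058.2 kJ/min
Outlet flows (mol/min): A 200.1, B 95.904
Sensible, products 25→148 °C: 2194.6 kJ/min
Q = ΔH = 5509.6 kJ/min = 91.827 kW
Heat supplied = 91.827 kW

Q_in = 91.8 kW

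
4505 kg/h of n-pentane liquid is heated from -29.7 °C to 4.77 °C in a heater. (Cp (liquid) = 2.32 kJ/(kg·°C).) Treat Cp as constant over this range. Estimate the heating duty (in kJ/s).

Q = 100 kJ/s

Q = ṁ·Cp·ΔT = 4505 × 2.32 × (4.77 − -29.7) = 360270 kJ/h
Converting: 360270 / 3600 s = 100.07 kW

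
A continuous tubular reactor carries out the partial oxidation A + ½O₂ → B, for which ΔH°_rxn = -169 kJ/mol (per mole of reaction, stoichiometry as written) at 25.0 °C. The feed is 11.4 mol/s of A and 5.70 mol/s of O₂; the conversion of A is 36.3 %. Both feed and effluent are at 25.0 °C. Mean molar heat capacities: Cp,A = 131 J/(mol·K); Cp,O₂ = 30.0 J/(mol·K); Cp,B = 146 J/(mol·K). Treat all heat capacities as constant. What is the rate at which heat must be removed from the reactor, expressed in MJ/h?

Q_out = 2520 MJ/h

Extent of reaction ξ = 0.363 × 11.4 = 4.1382 mol/s
Reaction term: ξ·ΔH°_rxn = 4.1382 × -169 = -699.36 kJ/s
Q = ΔH = -699.36 kJ/s = -699.36 kW
Heat removed = 2517.7 MJ/h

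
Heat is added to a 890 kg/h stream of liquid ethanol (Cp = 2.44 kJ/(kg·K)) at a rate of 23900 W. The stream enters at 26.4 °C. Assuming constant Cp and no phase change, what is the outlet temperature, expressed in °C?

T_out = 66.0 °C

Q = 23900 W = 86040 kJ/h
ΔT = Q/(ṁ·Cp) = 86040/(890×2.44) = 39.621 K
T_out = 26.4 + 39.621 = 66.021 °C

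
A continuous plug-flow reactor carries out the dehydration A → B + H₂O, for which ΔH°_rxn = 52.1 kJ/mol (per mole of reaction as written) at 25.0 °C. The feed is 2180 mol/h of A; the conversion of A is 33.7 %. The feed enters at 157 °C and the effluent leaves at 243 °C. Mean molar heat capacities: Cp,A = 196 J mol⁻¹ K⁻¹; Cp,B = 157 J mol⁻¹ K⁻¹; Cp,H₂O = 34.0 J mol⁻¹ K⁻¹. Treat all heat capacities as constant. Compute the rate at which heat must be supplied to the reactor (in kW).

Extent of reaction ξ = 0.337 × 2180 = 734.66 mol/h
Reaction term: ξ·ΔH°_rxn = 734.66 × 52.1 = 38276 kJ/h
Sensible, feed 157→25 °C: -56401 kJ/h
Outlet flows (mol/h): A 1445.3, B 734.66, H₂O 734.66
Sensible, products 25→243 °C: 92346 kJ/h
Q = ΔH = 74221 kJ/h = 20.617 kW
Heat supplied = 20.617 kW

Q_in = 20.6 kW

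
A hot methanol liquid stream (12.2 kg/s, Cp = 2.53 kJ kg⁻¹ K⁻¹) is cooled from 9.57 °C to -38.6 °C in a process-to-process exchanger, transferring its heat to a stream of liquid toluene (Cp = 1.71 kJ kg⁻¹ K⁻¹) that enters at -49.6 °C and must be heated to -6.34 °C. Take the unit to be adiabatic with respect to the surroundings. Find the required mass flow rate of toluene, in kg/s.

ṁ_c = 20.1 kg/s

Heat released by hot stream: Q = 12.2 × 2.53 × (9.57 − -38.6) = 1486.8 kJ/s
Energy balance on cold side (adiabatic exchanger): Q = ṁ_c·Cp_c·(T_c,out − T_c,in)
ṁ_c = 1486.8 / [1.71 × (-6.34 − -49.6)] = 20.099 kg/s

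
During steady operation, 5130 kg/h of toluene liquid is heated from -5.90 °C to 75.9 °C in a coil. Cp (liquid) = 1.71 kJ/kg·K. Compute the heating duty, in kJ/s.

Q = 199 kJ/s

Q = ṁ·Cp·ΔT = 5130 × 1.71 × (75.9 − -5.90) = 717570 kJ/h
Converting: 717570 / 3600 s = 199.33 kW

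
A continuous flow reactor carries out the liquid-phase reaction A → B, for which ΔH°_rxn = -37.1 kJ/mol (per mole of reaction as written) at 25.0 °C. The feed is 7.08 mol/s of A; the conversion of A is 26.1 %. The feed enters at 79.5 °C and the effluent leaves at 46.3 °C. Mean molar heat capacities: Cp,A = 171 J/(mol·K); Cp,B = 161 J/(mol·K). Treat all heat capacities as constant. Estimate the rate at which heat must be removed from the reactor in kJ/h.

Q_out = 393000 kJ/h

Extent of reaction ξ = 0.261 × 7.08 = 1.8479 mol/s
Reaction term: ξ·ΔH°_rxn = 1.8479 × -37.1 = -68.556 kJ/s
Sensible, feed 79.5→25 °C: -65.982 kJ/s
Outlet flows (mol/s): A 5.2321, B 1.8479
Sensible, products 25→46.3 °C: 25.394 kJ/s
Q = ΔH = -109.14 kJ/s = -109.14 kW
Heat removed = 392920 kJ/h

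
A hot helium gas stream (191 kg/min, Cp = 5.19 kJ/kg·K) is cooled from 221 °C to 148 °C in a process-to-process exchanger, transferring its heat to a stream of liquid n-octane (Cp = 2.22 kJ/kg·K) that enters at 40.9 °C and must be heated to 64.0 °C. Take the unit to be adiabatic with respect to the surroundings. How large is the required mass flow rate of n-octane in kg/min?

ṁ_c = 1410 kg/min

Heat released by hot stream: Q = 191 × 5.19 × (221 − 148) = 72364 kJ/min
Energy balance on cold side (adiabatic exchanger): Q = ṁ_c·Cp_c·(T_c,out − T_c,in)
ṁ_c = 72364 / [2.22 × (64.0 − 40.9)] = 1411.1 kg/min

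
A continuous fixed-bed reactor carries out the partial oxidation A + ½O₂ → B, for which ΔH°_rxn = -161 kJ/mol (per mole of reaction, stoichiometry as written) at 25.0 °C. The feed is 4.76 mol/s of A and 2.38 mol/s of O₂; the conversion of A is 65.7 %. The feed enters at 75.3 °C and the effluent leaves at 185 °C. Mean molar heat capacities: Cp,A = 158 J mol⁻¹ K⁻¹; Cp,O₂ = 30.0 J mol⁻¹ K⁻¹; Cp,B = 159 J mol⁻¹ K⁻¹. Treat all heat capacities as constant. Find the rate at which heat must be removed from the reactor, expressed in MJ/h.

Extent of reaction ξ = 0.657 × 4.76 = 3.1273 mol/s
Reaction term: ξ·ΔH°_rxn = 3.1273 × -161 = -503.5 kJ/s
Sensible, feed 75.3→25 °C: -41.421 kJ/s
Outlet flows (mol/s): A 1.6327, O₂ 0.81634, B 3.1273
Sensible, products 25→185 °C: 124.75 kJ/s
Q = ΔH = -420.17 kJ/s = -420.17 kW
Heat removed = 1512.6 MJ/h

Q_out = 1510 MJ/h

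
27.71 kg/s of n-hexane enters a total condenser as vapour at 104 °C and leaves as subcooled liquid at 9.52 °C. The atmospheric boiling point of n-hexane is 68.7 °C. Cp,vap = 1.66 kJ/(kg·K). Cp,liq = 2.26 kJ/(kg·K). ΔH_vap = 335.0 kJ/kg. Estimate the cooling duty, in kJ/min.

vapour 104→68.7 °C: -58.598 kJ/kg
condensation at 68.7 °C: -335 kJ/kg
liquid 68.7→9.52 °C: -133.75 kJ/kg
Δh = -58.598 + -335 + -133.75 = -527.34 kJ/kg
Q = ṁ·Δh = 27.71 kg/s × -527.34 kJ/kg = -14613 kJ/s
|Q| = 14613 kW = 876760 kJ/min

Q_c = 877000 kJ/min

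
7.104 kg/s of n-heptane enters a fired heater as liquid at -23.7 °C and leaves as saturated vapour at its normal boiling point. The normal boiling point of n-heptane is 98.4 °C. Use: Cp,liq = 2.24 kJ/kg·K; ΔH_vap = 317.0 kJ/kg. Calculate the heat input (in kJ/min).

liquid -23.7→98.4 °C: 273.5 kJ/kg
vaporisation at 98.4 °C: 317 kJ/kg
Δh = 273.5 + 317 = 590.5 kJ/kg
Q = ṁ·Δh = 7.104 kg/s × 590.5 kJ/kg = 4194.9 kJ/s
|Q| = 4194.9 kW = 251700 kJ/min

Q = 252000 kJ/min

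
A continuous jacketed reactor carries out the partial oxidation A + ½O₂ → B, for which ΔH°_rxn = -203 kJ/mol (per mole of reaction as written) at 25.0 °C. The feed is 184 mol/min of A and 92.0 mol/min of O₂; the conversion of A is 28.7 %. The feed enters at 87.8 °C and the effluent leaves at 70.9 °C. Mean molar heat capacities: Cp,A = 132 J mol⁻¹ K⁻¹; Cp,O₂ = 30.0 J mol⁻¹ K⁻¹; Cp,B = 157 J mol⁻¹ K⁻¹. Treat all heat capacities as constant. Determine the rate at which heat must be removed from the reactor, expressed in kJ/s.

Extent of reaction ξ = 0.287 × 184 = 52.808 mol/min
Reaction term: ξ·ΔH°_rxn = 52.808 × -203 = -10720 kJ/min
Sensible, feed 87.8→25 °C: -1698.6 kJ/min
Outlet flows (mol/min): A 131.19, O₂ 65.596, B 52.808
Sensible, products 25→70.9 °C: 1265.7 kJ/min
Q = ΔH = -11153 kJ/min = -185.88 kW
Heat removed = 185.88 kJ/s

Q_out = 186 kJ/s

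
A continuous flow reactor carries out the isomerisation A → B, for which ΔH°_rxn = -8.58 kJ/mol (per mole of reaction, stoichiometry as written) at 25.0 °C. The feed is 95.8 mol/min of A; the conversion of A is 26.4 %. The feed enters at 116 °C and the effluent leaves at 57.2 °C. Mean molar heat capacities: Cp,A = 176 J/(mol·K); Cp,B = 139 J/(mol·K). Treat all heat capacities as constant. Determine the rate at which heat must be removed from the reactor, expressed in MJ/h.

Q_out = 74.3 MJ/h

Extent of reaction ξ = 0.264 × 95.8 = 25.291 mol/min
Reaction term: ξ·ΔH°_rxn = 25.291 × -8.58 = -217 kJ/min
Sensible, feed 116→25 °C: -1534.3 kJ/min
Outlet flows (mol/min): A 70.509, B 25.291
Sensible, products 25→57.2 °C: 512.79 kJ/min
Q = ΔH = -1238.5 kJ/min = -20.642 kW
Heat removed = 74.313 MJ/h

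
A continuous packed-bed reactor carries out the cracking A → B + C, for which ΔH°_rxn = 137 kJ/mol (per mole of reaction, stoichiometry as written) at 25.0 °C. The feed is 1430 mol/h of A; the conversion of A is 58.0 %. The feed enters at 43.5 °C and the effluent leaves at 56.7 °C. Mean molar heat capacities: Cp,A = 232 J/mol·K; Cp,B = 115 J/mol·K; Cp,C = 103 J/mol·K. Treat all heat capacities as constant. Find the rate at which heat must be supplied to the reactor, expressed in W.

Extent of reaction ξ = 0.580 × 1430 = 829.4 mol/h
Reaction term: ξ·ΔH°_rxn = 829.4 × 137 = 113630 kJ/h
Sensible, feed 43.5→25 °C: -6137.6 kJ/h
Outlet flows (mol/h): A 600.6, B 829.4, C 829.4
Sensible, products 25→56.7 °C: 10149 kJ/h
Q = ΔH = 117640 kJ/h = 32.677 kW
Heat supplied = 32677 W

Q_in = 32700 W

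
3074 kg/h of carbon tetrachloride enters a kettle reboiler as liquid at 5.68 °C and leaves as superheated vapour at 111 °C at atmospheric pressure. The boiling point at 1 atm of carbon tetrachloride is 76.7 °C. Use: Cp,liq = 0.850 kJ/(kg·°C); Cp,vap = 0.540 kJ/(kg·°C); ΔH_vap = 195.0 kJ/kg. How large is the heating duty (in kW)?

Q = 234 kW

liquid 5.68→76.7 °C: 60.367 kJ/kg
vaporisation at 76.7 °C: 195 kJ/kg
vapour 76.7→111 °C: 18.522 kJ/kg
Δh = 60.367 + 195 + 18.522 = 273.89 kJ/kg
Q = ṁ·Δh = 3074 kg/h × 273.89 kJ/kg = 841930 kJ/h
|Q| = 233.87 kW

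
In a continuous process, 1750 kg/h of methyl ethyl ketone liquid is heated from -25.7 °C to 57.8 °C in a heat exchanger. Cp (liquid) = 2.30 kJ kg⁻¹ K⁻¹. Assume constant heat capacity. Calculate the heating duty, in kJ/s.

Q = ṁ·Cp·ΔT = 1750 × 2.30 × (57.8 − -25.7) = 336090 kJ/h
Converting: 336090 / 3600 s = 93.358 kW

Q = 93.4 kJ/s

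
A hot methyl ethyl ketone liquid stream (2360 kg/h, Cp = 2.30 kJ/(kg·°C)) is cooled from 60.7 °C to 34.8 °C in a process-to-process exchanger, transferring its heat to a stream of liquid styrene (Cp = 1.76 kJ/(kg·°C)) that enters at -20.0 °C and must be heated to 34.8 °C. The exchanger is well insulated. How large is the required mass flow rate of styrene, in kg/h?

ṁ_c = 1460 kg/h

Heat released by hot stream: Q = 2360 × 2.30 × (60.7 − 34.8) = 140590 kJ/h
Energy balance on cold side (adiabatic exchanger): Q = ṁ_c·Cp_c·(T_c,out − T_c,in)
ṁ_c = 140590 / [1.76 × (34.8 − -20.0)] = 1457.6 kg/h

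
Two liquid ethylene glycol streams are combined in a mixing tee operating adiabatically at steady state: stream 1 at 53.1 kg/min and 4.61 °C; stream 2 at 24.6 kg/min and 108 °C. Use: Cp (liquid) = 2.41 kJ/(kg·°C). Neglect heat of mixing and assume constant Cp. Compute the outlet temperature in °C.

T_out = 37.3 °C

Energy balance with Q = 0: Σ ṁᵢCp,ᵢ(T_out − Tᵢ) = 0
T_out = Σ ṁᵢCp,ᵢTᵢ / Σ ṁᵢCp,ᵢ
      = 6992.8 / 187.26 = 37.344 °C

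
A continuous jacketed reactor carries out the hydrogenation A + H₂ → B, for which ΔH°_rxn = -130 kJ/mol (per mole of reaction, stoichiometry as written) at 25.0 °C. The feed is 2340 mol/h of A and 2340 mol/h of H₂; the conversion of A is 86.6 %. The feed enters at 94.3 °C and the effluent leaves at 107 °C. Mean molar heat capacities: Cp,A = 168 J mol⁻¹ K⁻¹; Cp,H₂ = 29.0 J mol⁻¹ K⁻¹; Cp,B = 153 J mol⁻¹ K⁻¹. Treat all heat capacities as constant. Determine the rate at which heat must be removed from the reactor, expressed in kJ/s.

Q_out = 73.6 kJ/s

Extent of reaction ξ = 0.866 × 2340 = 2026.4 mol/h
Reaction term: ξ·ΔH°_rxn = 2026.4 × -130 = -263440 kJ/h
Sensible, feed 94.3→25 °C: -31946 kJ/h
Outlet flows (mol/h): A 313.56, H₂ 313.56, B 2026.4
Sensible, products 25→107 °C: 30489 kJ/h
Q = ΔH = -264890 kJ/h = -73.582 kW
Heat removed = 73.582 kJ/s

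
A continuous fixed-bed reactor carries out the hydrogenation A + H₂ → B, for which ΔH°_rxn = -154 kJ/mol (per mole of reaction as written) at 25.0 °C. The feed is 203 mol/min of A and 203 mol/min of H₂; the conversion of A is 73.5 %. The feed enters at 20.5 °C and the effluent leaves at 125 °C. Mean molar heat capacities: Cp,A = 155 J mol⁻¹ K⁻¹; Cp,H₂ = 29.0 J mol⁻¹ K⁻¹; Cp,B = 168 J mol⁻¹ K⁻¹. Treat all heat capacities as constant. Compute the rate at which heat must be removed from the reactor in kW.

Extent of reaction ξ = 0.735 × 203 = 149.2 mol/min
Reaction term: ξ·ΔH°_rxn = 149.2 × -154 = -22978 kJ/min
Sensible, feed 20.5→25 °C: 168.08 kJ/min
Outlet flows (mol/min): A 53.795, H₂ 53.795, B 149.2
Sensible, products 25→125 °C: 3496.5 kJ/min
Q = ΔH = -19313 kJ/min = -321.88 kW
Heat removed = 321.88 kW

Q_out = 322 kW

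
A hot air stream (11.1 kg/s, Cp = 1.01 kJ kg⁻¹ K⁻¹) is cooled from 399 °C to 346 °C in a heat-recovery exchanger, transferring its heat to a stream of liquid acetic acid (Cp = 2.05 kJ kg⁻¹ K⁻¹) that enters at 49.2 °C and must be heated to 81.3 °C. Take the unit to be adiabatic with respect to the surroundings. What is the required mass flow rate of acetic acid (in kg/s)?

Heat released by hot stream: Q = 11.1 × 1.01 × (399 − 346) = 594.18 kJ/s
Energy balance on cold side (adiabatic exchanger): Q = ṁ_c·Cp_c·(T_c,out − T_c,in)
ṁ_c = 594.18 / [2.05 × (81.3 − 49.2)] = 9.0295 kg/s

ṁ_c = 9.03 kg/s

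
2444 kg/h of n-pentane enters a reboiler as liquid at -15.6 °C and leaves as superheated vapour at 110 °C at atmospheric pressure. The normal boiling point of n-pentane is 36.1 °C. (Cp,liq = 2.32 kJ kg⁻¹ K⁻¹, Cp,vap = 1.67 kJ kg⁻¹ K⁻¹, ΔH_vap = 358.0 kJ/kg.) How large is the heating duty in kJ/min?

liquid -15.6→36.1 °C: 119.94 kJ/kg
vaporisation at 36.1 °C: 358 kJ/kg
vapour 36.1→110 °C: 123.41 kJ/kg
Δh = 119.94 + 358 + 123.41 = 601.36 kJ/kg
Q = ṁ·Δh = 2444 kg/h × 601.36 kJ/kg = 1.4697e+06 kJ/h
|Q| = 408.25 kW = 24495 kJ/min

Q = 24500 kJ/min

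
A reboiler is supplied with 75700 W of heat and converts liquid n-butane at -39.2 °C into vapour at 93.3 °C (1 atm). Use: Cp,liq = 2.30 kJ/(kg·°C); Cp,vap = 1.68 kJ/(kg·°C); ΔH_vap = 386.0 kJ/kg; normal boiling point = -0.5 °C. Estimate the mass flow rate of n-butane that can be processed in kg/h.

ṁ = 431 kg/h

Δh = 2.30×(-0.5−-39.2) + 386.0 + 1.68×(93.3−-0.5) = 632.59 kJ/kg
Q = 75700 W = 75.7 kJ/s = 272520 kJ/h
ṁ = Q/Δh = 272520 / 632.59 = 430.8 kg/h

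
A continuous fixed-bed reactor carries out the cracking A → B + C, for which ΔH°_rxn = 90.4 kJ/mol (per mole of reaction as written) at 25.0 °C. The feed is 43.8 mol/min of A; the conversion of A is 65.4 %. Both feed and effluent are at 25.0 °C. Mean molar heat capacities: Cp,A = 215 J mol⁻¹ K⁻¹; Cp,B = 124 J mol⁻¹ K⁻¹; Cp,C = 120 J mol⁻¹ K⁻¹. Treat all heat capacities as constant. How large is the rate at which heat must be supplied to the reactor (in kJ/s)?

Extent of reaction ξ = 0.654 × 43.8 = 28.645 mol/min
Reaction term: ξ·ΔH°_rxn = 28.645 × 90.4 = 2589.5 kJ/min
Q = ΔH = 2589.5 kJ/min = 43.159 kW
Heat supplied = 43.159 kJ/s

Q_in = 43.2 kJ/s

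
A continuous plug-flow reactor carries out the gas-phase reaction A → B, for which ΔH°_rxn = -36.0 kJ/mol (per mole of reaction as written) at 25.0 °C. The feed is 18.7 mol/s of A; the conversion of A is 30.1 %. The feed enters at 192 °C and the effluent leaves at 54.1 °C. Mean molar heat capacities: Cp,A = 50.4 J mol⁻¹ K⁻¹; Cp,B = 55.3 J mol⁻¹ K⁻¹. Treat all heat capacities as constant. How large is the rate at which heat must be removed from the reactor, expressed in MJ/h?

Extent of reaction ξ = 0.301 × 18.7 = 5.6287 mol/s
Reaction term: ξ·ΔH°_rxn = 5.6287 × -36.0 = -202.63 kJ/s
Sensible, feed 192→25 °C: -157.39 kJ/s
Outlet flows (mol/s): A 13.071, B 5.6287
Sensible, products 25→54.1 °C: 28.229 kJ/s
Q = ΔH = -331.8 kJ/s = -331.8 kW
Heat removed = 1194.5 MJ/h

Q_out = 1190 MJ/h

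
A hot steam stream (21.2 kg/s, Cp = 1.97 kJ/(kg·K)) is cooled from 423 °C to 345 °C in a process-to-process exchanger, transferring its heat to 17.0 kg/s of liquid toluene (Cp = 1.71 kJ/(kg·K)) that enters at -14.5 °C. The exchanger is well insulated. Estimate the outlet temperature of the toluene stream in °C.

T_c,out = 97.6 °C

Heat released by hot stream: Q = 21.2 × 1.97 × (423 − 345) = 3257.6 kJ/s
Energy balance on cold side (adiabatic exchanger): Q = ṁ_c·Cp_c·(T_c,out − T_c,in)
T_c,out = -14.5 + 3257.6/(17.0 × 1.71) = 97.56 °C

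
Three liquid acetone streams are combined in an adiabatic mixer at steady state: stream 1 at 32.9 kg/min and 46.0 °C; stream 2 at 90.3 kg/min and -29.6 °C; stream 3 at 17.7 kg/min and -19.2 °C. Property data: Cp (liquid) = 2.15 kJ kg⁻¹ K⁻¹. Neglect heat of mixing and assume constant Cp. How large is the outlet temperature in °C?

T_out = -10.6 °C

Adiabatic, steady state ⇒ Σ ṁᵢCp,ᵢ(T_out − Tᵢ) = 0
T_out = Σ ṁᵢCp,ᵢTᵢ / Σ ṁᵢCp,ᵢ
      = -3223.5 / 302.94 = -10.641 °C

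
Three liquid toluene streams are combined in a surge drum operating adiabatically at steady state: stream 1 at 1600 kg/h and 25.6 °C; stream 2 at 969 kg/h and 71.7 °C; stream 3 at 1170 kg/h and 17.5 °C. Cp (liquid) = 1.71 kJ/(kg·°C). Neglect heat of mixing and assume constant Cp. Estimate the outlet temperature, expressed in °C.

T_out = 35.0 °C

Energy balance with Q = 0: Σ ṁᵢCp,ᵢ(T_out − Tᵢ) = 0
Σ ṁᵢCp,ᵢTᵢ = 1600×1.71×25.6 + 969×1.71×71.7 + 1170×1.71×17.5 = 223860
Σ ṁᵢCp,ᵢ = 1600×1.71 + 969×1.71 + 1170×1.71 = 6393.7
T_out = 223860 / 6393.7 = 35.013 °C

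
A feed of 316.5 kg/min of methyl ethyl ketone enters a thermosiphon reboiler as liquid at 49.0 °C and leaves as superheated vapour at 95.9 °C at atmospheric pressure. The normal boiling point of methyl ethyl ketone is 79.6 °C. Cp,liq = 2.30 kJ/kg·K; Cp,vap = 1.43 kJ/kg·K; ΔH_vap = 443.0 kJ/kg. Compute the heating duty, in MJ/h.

Q = 10200 MJ/h

liquid 49.0→79.6 °C: 70.38 kJ/kg
vaporisation at 79.6 °C: 443 kJ/kg
vapour 79.6→95.9 °C: 23.309 kJ/kg
Δh = 70.38 + 443 + 23.309 = 536.69 kJ/kg
Q = ṁ·Δh = 316.5 kg/min × 536.69 kJ/kg = 169860 kJ/min
|Q| = 2831 kW = 10192 MJ/h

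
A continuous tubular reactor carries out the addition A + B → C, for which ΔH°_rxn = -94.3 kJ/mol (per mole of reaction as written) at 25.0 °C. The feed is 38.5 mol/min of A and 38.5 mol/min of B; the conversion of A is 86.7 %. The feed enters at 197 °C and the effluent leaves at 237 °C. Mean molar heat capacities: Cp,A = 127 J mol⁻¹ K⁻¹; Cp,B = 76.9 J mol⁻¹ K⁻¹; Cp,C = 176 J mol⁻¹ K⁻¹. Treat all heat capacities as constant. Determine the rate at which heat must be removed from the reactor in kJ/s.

Extent of reaction ξ = 0.867 × 38.5 = 33.38 mol/min
Reaction term: ξ·ΔH°_rxn = 33.38 × -94.3 = -3147.7 kJ/min
Sensible, feed 197→25 °C: -1350.2 kJ/min
Outlet flows (mol/min): A 5.1205, B 5.1205, C 33.38
Sensible, products 25→237 °C: 1466.8 kJ/min
Q = ΔH = -3031.1 kJ/min = -50.519 kW
Heat removed = 50.519 kJ/s

Q_out = 50.5 kJ/s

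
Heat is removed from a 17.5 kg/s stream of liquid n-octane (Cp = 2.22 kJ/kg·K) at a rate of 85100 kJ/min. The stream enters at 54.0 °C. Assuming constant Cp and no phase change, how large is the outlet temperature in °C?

Q = 85100 kJ/min = 1418.3 kJ/s
ΔT = Q/(ṁ·Cp) = 1418.3/(17.5×2.22) = 36.508 K
T_out = 54.0 − 36.508 = 17.492 °C

T_out = 17.5 °C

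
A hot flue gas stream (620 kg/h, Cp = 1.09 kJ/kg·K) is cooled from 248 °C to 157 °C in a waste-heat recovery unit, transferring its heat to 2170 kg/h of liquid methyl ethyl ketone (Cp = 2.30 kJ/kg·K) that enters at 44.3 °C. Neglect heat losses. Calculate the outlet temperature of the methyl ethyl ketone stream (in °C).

T_c,out = 56.6 °C

Heat released by hot stream: Q = 620 × 1.09 × (248 − 157) = 61498 kJ/h
Energy balance on cold side (adiabatic exchanger): Q = ṁ_c·Cp_c·(T_c,out − T_c,in)
T_c,out = 44.3 + 61498/(2170 × 2.30) = 56.622 °C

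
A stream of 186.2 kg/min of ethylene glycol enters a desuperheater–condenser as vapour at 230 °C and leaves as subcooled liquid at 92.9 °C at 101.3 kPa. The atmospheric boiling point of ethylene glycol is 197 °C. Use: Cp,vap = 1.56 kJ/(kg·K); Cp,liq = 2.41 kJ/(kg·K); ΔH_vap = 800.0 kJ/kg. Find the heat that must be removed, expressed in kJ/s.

vapour 230→197 °C: -51.48 kJ/kg
condensation at 197 °C: -800 kJ/kg
liquid 197→92.9 °C: -250.88 kJ/kg
Δh = -51.48 + -800 + -250.88 = -1102.4 kJ/kg
Q = ṁ·Δh = 186.2 kg/min × -1102.4 kJ/kg = -205260 kJ/min
|Q| = 3421 kW

Q_c = 3420 kJ/s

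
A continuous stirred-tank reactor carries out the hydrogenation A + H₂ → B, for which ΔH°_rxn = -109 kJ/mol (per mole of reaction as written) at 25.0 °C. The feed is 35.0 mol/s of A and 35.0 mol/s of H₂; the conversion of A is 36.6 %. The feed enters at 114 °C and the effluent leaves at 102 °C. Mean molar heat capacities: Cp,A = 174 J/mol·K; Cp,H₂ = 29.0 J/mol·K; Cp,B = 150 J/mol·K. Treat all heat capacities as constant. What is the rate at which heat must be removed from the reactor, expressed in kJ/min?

Q_out = 92000 kJ/min

Extent of reaction ξ = 0.366 × 35.0 = 12.81 mol/s
Reaction term: ξ·ΔH°_rxn = 12.81 × -109 = -1396.3 kJ/s
Sensible, feed 114→25 °C: -632.35 kJ/s
Outlet flows (mol/s): A 22.19, H₂ 22.19, B 12.81
Sensible, products 25→102 °C: 494.81 kJ/s
Q = ΔH = -1533.8 kJ/s = -1533.8 kW
Heat removed = 92030 kJ/min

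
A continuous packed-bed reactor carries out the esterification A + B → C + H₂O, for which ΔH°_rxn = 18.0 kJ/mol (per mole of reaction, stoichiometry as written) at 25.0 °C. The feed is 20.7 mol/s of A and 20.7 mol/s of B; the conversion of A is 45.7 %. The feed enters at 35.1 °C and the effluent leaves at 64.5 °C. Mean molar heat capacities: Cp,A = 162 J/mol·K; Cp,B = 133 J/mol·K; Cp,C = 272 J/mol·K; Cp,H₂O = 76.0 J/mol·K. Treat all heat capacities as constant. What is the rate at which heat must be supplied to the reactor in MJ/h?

Q_in = 1330 MJ/h

Extent of reaction ξ = 0.457 × 20.7 = 9.4599 mol/s
Reaction term: ξ·ΔH°_rxn = 9.4599 × 18.0 = 170.28 kJ/s
Sensible, feed 35.1→25 °C: -61.676 kJ/s
Outlet flows (mol/s): A 11.24, B 11.24, C 9.4599, H₂O 9.4599
Sensible, products 25→64.5 °C: 261.01 kJ/s
Q = ΔH = 369.61 kJ/s = 369.61 kW
Heat supplied = 1330.6 MJ/h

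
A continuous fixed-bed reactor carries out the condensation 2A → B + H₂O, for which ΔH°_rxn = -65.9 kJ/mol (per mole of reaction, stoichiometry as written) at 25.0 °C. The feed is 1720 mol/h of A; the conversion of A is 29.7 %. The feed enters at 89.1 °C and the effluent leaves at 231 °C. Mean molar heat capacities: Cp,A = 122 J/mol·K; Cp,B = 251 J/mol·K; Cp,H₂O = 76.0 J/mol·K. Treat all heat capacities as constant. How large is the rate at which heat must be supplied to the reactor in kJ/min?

Q_in = 289 kJ/min

Extent of reaction ξ = 0.297 × 1720 / 2 = 255.42 mol/h
Reaction term: ξ·ΔH°_rxn = 255.42 × -65.9 = -16832 kJ/h
Sensible, feed 89.1→25 °C: -13451 kJ/h
Outlet flows (mol/h): A 1209.2, B 255.42, H₂O 255.42
Sensible, products 25→231 °C: 47594 kJ/h
Q = ΔH = 17311 kJ/h = 4.8087 kW
Heat supplied = 288.52 kJ/min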